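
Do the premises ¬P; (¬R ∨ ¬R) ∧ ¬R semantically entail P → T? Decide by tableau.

Initial set: {T ¬P; T ((¬R ∨ ¬R) ∧ ¬R); F (P → T)}.
T ((¬R ∨ ¬R) ∧ ¬R): α-rule — add T (¬R ∨ ¬R), T ¬R.
F (P → T): α-rule — add T P, F T.
× closes — contains both P and ¬P.
All 1 branch closes.
Every branch closed, so the premises entail the conclusion.

Yes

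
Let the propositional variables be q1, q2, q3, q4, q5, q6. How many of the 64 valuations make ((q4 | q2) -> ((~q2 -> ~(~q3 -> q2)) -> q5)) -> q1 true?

Initial set: {T (((q4 | q2) -> ((~q2 -> ~(~q3 -> q2)) -> q5)) -> q1)}.
T (((q4 | q2) -> ((~q2 -> ~(~q3 -> q2)) -> q5)) -> q1): β-rule — branch into F ((q4 | q2) -> ((~q2 -> ~(~q3 -> q2)) -> q5))  //  T q1.
  branch 1 (add F ((q4 | q2) -> ((~q2 -> ~(~q3 -> q2)) -> q5))):
    F ((q4 | q2) -> ((~q2 -> ~(~q3 -> q2)) -> q5)): α-rule — add T (q4 | q2), F ((~q2 -> ~(~q3 -> q2)) -> q5).
    F ((~q2 -> ~(~q3 -> q2)) -> q5): α-rule — add T (~q2 -> ~(~q3 -> q2)), F q5.
    T (q4 | q2): β-rule — branch into T q4  //  T q2.
      branch 1.1 (add T q4):
        T (~q2 -> ~(~q3 -> q2)): β-rule — branch into F ~q2  //  T ~(~q3 -> q2).
          branch 1.1.1 (add F ~q2):
            ○ open, literals {q2=1, q4=1, q5=0}.
          branch 1.1.2 (add T ~(~q3 -> q2)):
            T ~(~q3 -> q2): α-rule — add T ~q3, F q2.
            ○ open, literals {q2=0, q3=0, q4=1, q5=0}.
      branch 1.2 (add T q2):
        T (~q2 -> ~(~q3 -> q2)): β-rule — branch into F ~q2  //  T ~(~q3 -> q2).
          branch 1.2.1 (add F ~q2):
            ○ open, literals {q2=1, q5=0}.
          branch 1.2.2 (add T ~(~q3 -> q2)):
            T ~(~q3 -> q2): α-rule — add T ~q3, F q2.
            × closes — contains both q2 and ~q2.
  branch 2 (add T q1):
    ○ open, literals {q1=1}.
1 branch closed, 4 open.
Each open branch fixes some atoms; the unmentioned ones are free. Counting distinct full assignments: branch {q2=1, q4=1, q5=0} (q1, q3, q6) contributes 8 new; branch {q2=0, q3=0, q4=1, q5=0} (q1, q6) contributes 4 new; branch {q2=1, q5=0} (q1, q3, q4, q6) contributes 8 new; branch {q1=1} (q2, q3, q4, q5, q6) contributes 22 new. Total: 42.

42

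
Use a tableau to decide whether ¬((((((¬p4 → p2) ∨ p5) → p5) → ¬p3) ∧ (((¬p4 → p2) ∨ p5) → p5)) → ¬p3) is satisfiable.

Initial set: {¬((((((¬p4 → p2) ∨ p5) → p5) → ¬p3) ∧ (((¬p4 → p2) ∨ p5) → p5)) → ¬p3)}.
¬((((((¬p4 → p2) ∨ p5) → p5) → ¬p3) ∧ (((¬p4 → p2) ∨ p5) → p5)) → ¬p3): α-rule — add (((((¬p4 → p2) ∨ p5) → p5) → ¬p3) ∧ (((¬p4 → p2) ∨ p5) → p5)), ¬¬p3.
(((((¬p4 → p2) ∨ p5) → p5) → ¬p3) ∧ (((¬p4 → p2) ∨ p5) → p5)): α-rule — add ((((¬p4 → p2) ∨ p5) → p5) → ¬p3), (((¬p4 → p2) ∨ p5) → p5).
((((¬p4 → p2) ∨ p5) → p5) → ¬p3): β-rule — branch into ¬(((¬p4 → p2) ∨ p5) → p5)  //  ¬p3.
  branch 1 (add ¬(((¬p4 → p2) ∨ p5) → p5)):
    ¬(((¬p4 → p2) ∨ p5) → p5): α-rule — add ((¬p4 → p2) ∨ p5), ¬p5.
    (((¬p4 → p2) ∨ p5) → p5): β-rule — branch into ¬((¬p4 → p2) ∨ p5)  //  p5.
      branch 1.1 (add ¬((¬p4 → p2) ∨ p5)):
        ¬((¬p4 → p2) ∨ p5): α-rule — add ¬(¬p4 → p2), ¬p5.
        ¬(¬p4 → p2): α-rule — add ¬p4, ¬p2.
        ((¬p4 → p2) ∨ p5): β-rule — branch into (¬p4 → p2)  //  p5.
          branch 1.1.1 (add (¬p4 → p2)):
            (¬p4 → p2): β-rule — branch into ¬¬p4  //  p2.
              branch 1.1.1.1 (add ¬¬p4):
                × closes — contains both p4 and ¬p4.
              branch 1.1.1.2 (add p2):
                × closes — contains both p2 and ¬p2.
          branch 1.1.2 (add p5):
            × closes — contains both p5 and ¬p5.
      branch 1.2 (add p5):
        × closes — contains both p5 and ¬p5.
  branch 2 (add ¬p3):
    × closes — contains both p3 and ¬p3.
All 5 branches close.
Every branch closed; the formula is unsatisfiable.

Unsatisfiable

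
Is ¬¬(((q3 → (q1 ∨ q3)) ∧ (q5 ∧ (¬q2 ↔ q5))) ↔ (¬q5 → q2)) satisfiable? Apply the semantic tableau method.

Initial set: {¬¬(((q3 → (q1 ∨ q3)) ∧ (q5 ∧ (¬q2 ↔ q5))) ↔ (¬q5 → q2))}.
¬¬(((q3 → (q1 ∨ q3)) ∧ (q5 ∧ (¬q2 ↔ q5))) ↔ (¬q5 → q2)): drop double negation, giving (((q3 → (q1 ∨ q3)) ∧ (q5 ∧ (¬q2 ↔ q5))) ↔ (¬q5 → q2)).
(((q3 → (q1 ∨ q3)) ∧ (q5 ∧ (¬q2 ↔ q5))) ↔ (¬q5 → q2)): β-rule — branch into ((q3 → (q1 ∨ q3)) ∧ (q5 ∧ (¬q2 ↔ q5))), (¬q5 → q2)  //  ¬((q3 → (q1 ∨ q3)) ∧ (q5 ∧ (¬q2 ↔ q5))), ¬(¬q5 → q2).
  branch 1 (add ((q3 → (q1 ∨ q3)) ∧ (q5 ∧ (¬q2 ↔ q5))), (¬q5 → q2)):
    ((q3 → (q1 ∨ q3)) ∧ (q5 ∧ (¬q2 ↔ q5))): α-rule — add (q3 → (q1 ∨ q3)), (q5 ∧ (¬q2 ↔ q5)).
    (q5 ∧ (¬q2 ↔ q5)): α-rule — add q5, (¬q2 ↔ q5).
    (¬q5 → q2): β-rule — branch into ¬¬q5  //  q2.
      branch 1.1 (add ¬¬q5):
        (q3 → (q1 ∨ q3)): β-rule — branch into ¬q3  //  (q1 ∨ q3).
          branch 1.1.1 (add ¬q3):
            (¬q2 ↔ q5): β-rule — branch into ¬q2, q5  //  ¬¬q2, ¬q5.
              branch 1.1.1.1 (add ¬q2, q5):
                ○ open, literals {q2=0, q3=0, q5=1}.
              branch 1.1.1.2 (add ¬¬q2, ¬q5):
                × closes — contains both q5 and ¬q5.
          branch 1.1.2 (add (q1 ∨ q3)):
            (¬q2 ↔ q5): β-rule — branch into ¬q2, q5  //  ¬¬q2, ¬q5.
              branch 1.1.2.1 (add ¬q2, q5):
                (q1 ∨ q3): β-rule — branch into q1  //  q3.
                  branch 1.1.2.1.1 (add q1):
                    ○ open, literals {q1=1, q2=0, q5=1}.
                  branch 1.1.2.1.2 (add q3):
                    ○ open, literals {q2=0, q3=1, q5=1}.
              branch 1.1.2.2 (add ¬¬q2, ¬q5):
                × closes — contains both q5 and ¬q5.
      branch 1.2 (add q2):
        (q3 → (q1 ∨ q3)): β-rule — branch into ¬q3  //  (q1 ∨ q3).
          branch 1.2.1 (add ¬q3):
            (¬q2 ↔ q5): β-rule — branch into ¬q2, q5  //  ¬¬q2, ¬q5.
              branch 1.2.1.1 (add ¬q2, q5):
                × closes — contains both q2 and ¬q2.
              branch 1.2.1.2 (add ¬¬q2, ¬q5):
                × closes — contains both q5 and ¬q5.
          branch 1.2.2 (add (q1 ∨ q3)):
            (¬q2 ↔ q5): β-rule — branch into ¬q2, q5  //  ¬¬q2, ¬q5.
              branch 1.2.2.1 (add ¬q2, q5):
                × closes — contains both q2 and ¬q2.
              branch 1.2.2.2 (add ¬¬q2, ¬q5):
                × closes — contains both q5 and ¬q5.
  branch 2 (add ¬((q3 → (q1 ∨ q3)) ∧ (q5 ∧ (¬q2 ↔ q5))), ¬(¬q5 → q2)):
    ¬(¬q5 → q2): α-rule — add ¬q5, ¬q2.
    ¬((q3 → (q1 ∨ q3)) ∧ (q5 ∧ (¬q2 ↔ q5))): β-rule — branch into ¬(q3 → (q1 ∨ q3))  //  ¬(q5 ∧ (¬q2 ↔ q5)).
      branch 2.1 (add ¬(q3 → (q1 ∨ q3))):
        ¬(q3 → (q1 ∨ q3)): α-rule — add q3, ¬(q1 ∨ q3).
        ¬(q1 ∨ q3): α-rule — add ¬q1, ¬q3.
        × closes — contains both q3 and ¬q3.
      branch 2.2 (add ¬(q5 ∧ (¬q2 ↔ q5))):
        ¬(q5 ∧ (¬q2 ↔ q5)): β-rule — branch into ¬q5  //  ¬(¬q2 ↔ q5).
          branch 2.2.1 (add ¬q5):
            ○ open, literals {q2=0, q5=0}.
          branch 2.2.2 (add ¬(¬q2 ↔ q5)):
            ¬(¬q2 ↔ q5): β-rule — branch into ¬q2, ¬q5  //  ¬¬q2, q5.
              branch 2.2.2.1 (add ¬q2, ¬q5):
                ○ open, literals {q2=0, q5=0}.
              branch 2.2.2.2 (add ¬¬q2, q5):
                × closes — contains both q2 and ¬q2.
8 branches closed, 5 open.
An open branch gives a satisfying assignment: q2=0, q3=0, q5=1.

Satisfiable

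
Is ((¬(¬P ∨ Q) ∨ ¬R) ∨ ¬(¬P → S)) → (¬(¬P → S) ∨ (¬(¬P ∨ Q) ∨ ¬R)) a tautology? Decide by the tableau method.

Valid

Assume the negation and expand:
Initial set: {¬(((¬(¬P ∨ Q) ∨ ¬R) ∨ ¬(¬P → S)) → (¬(¬P → S) ∨ (¬(¬P ∨ Q) ∨ ¬R)))}.
¬(((¬(¬P ∨ Q) ∨ ¬R) ∨ ¬(¬P → S)) → (¬(¬P → S) ∨ (¬(¬P ∨ Q) ∨ ¬R))): α-rule — add ((¬(¬P ∨ Q) ∨ ¬R) ∨ ¬(¬P → S)), ¬(¬(¬P → S) ∨ (¬(¬P ∨ Q) ∨ ¬R)).
¬(¬(¬P → S) ∨ (¬(¬P ∨ Q) ∨ ¬R)): α-rule — add ¬¬(¬P → S), ¬(¬(¬P ∨ Q) ∨ ¬R).
¬(¬(¬P ∨ Q) ∨ ¬R): α-rule — add ¬¬(¬P ∨ Q), ¬¬R.
((¬(¬P ∨ Q) ∨ ¬R) ∨ ¬(¬P → S)): β-rule — branch into (¬(¬P ∨ Q) ∨ ¬R)  //  ¬(¬P → S).
  branch 1 (add (¬(¬P ∨ Q) ∨ ¬R)):
    ¬¬(¬P → S): β-rule — branch into ¬¬P  //  S.
      branch 1.1 (add ¬¬P):
        ¬¬(¬P ∨ Q): β-rule — branch into ¬P  //  Q.
          branch 1.1.1 (add ¬P):
            × closes — contains both P and ¬P.
          branch 1.1.2 (add Q):
            (¬(¬P ∨ Q) ∨ ¬R): β-rule — branch into ¬(¬P ∨ Q)  //  ¬R.
              branch 1.1.2.1 (add ¬(¬P ∨ Q)):
                ¬(¬P ∨ Q): α-rule — add ¬¬P, ¬Q.
                × closes — contains both Q and ¬Q.
              branch 1.1.2.2 (add ¬R):
                × closes — contains both R and ¬R.
      branch 1.2 (add S):
        ¬¬(¬P ∨ Q): β-rule — branch into ¬P  //  Q.
          branch 1.2.1 (add ¬P):
            (¬(¬P ∨ Q) ∨ ¬R): β-rule — branch into ¬(¬P ∨ Q)  //  ¬R.
              branch 1.2.1.1 (add ¬(¬P ∨ Q)):
                ¬(¬P ∨ Q): α-rule — add ¬¬P, ¬Q.
                × closes — contains both P and ¬P.
              branch 1.2.1.2 (add ¬R):
                × closes — contains both R and ¬R.
          branch 1.2.2 (add Q):
            (¬(¬P ∨ Q) ∨ ¬R): β-rule — branch into ¬(¬P ∨ Q)  //  ¬R.
              branch 1.2.2.1 (add ¬(¬P ∨ Q)):
                ¬(¬P ∨ Q): α-rule — add ¬¬P, ¬Q.
                × closes — contains both Q and ¬Q.
              branch 1.2.2.2 (add ¬R):
                × closes — contains both R and ¬R.
  branch 2 (add ¬(¬P → S)):
    ¬(¬P → S): α-rule — add ¬P, ¬S.
    ¬¬(¬P → S): β-rule — branch into ¬¬P  //  S.
      branch 2.1 (add ¬¬P):
        × closes — contains both P and ¬P.
      branch 2.2 (add S):
        × closes — contains both S and ¬S.
All 9 branches close.
Every branch closed, so the negation is unsatisfiable and the formula is valid.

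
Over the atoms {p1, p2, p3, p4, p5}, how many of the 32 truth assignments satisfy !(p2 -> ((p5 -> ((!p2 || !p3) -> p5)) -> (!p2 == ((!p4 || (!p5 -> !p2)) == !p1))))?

8

Initial set: {!(p2 -> ((p5 -> ((!p2 || !p3) -> p5)) -> (!p2 == ((!p4 || (!p5 -> !p2)) == !p1))))}.
!(p2 -> ((p5 -> ((!p2 || !p3) -> p5)) -> (!p2 == ((!p4 || (!p5 -> !p2)) == !p1)))): α-rule — add p2, !((p5 -> ((!p2 || !p3) -> p5)) -> (!p2 == ((!p4 || (!p5 -> !p2)) == !p1))).
!((p5 -> ((!p2 || !p3) -> p5)) -> (!p2 == ((!p4 || (!p5 -> !p2)) == !p1))): α-rule — add (p5 -> ((!p2 || !p3) -> p5)), !(!p2 == ((!p4 || (!p5 -> !p2)) == !p1)).
(p5 -> ((!p2 || !p3) -> p5)): β-rule — branch into !p5  //  ((!p2 || !p3) -> p5).
  branch 1 (add !p5):
    !(!p2 == ((!p4 || (!p5 -> !p2)) == !p1)): β-rule — branch into !p2, !((!p4 || (!p5 -> !p2)) == !p1)  //  !!p2, ((!p4 || (!p5 -> !p2)) == !p1).
      branch 1.1 (add !p2, !((!p4 || (!p5 -> !p2)) == !p1)):
        × closes — contains both p2 and !p2.
      branch 1.2 (add !!p2, ((!p4 || (!p5 -> !p2)) == !p1)):
        ((!p4 || (!p5 -> !p2)) == !p1): β-rule — branch into (!p4 || (!p5 -> !p2)), !p1  //  !(!p4 || (!p5 -> !p2)), !!p1.
          branch 1.2.1 (add (!p4 || (!p5 -> !p2)), !p1):
            (!p4 || (!p5 -> !p2)): β-rule — branch into !p4  //  (!p5 -> !p2).
              branch 1.2.1.1 (add !p4):
                ○ open, literals {p1=F, p2=T, p4=F, p5=F}.
              branch 1.2.1.2 (add (!p5 -> !p2)):
                (!p5 -> !p2): β-rule — branch into !!p5  //  !p2.
                  branch 1.2.1.2.1 (add !!p5):
                    × closes — contains both p5 and !p5.
                  branch 1.2.1.2.2 (add !p2):
                    × closes — contains both p2 and !p2.
          branch 1.2.2 (add !(!p4 || (!p5 -> !p2)), !!p1):
            !(!p4 || (!p5 -> !p2)): α-rule — add !!p4, !(!p5 -> !p2).
            !(!p5 -> !p2): α-rule — add !p5, !!p2.
            ○ open, literals {p1=T, p2=T, p4=T, p5=F}.
  branch 2 (add ((!p2 || !p3) -> p5)):
    !(!p2 == ((!p4 || (!p5 -> !p2)) == !p1)): β-rule — branch into !p2, !((!p4 || (!p5 -> !p2)) == !p1)  //  !!p2, ((!p4 || (!p5 -> !p2)) == !p1).
      branch 2.1 (add !p2, !((!p4 || (!p5 -> !p2)) == !p1)):
        × closes — contains both p2 and !p2.
      branch 2.2 (add !!p2, ((!p4 || (!p5 -> !p2)) == !p1)):
        ((!p2 || !p3) -> p5): β-rule — branch into !(!p2 || !p3)  //  p5.
          branch 2.2.1 (add !(!p2 || !p3)):
            !(!p2 || !p3): α-rule — add !!p2, !!p3.
            ((!p4 || (!p5 -> !p2)) == !p1): β-rule — branch into (!p4 || (!p5 -> !p2)), !p1  //  !(!p4 || (!p5 -> !p2)), !!p1.
              branch 2.2.1.1 (add (!p4 || (!p5 -> !p2)), !p1):
                (!p4 || (!p5 -> !p2)): β-rule — branch into !p4  //  (!p5 -> !p2).
                  branch 2.2.1.1.1 (add !p4):
                    ○ open, literals {p1=F, p2=T, p3=T, p4=F}.
                  branch 2.2.1.1.2 (add (!p5 -> !p2)):
                    (!p5 -> !p2): β-rule — branch into !!p5  //  !p2.
                      branch 2.2.1.1.2.1 (add !!p5):
                        ○ open, literals {p1=F, p2=T, p3=T, p5=T}.
                      branch 2.2.1.1.2.2 (add !p2):
                        × closes — contains both p2 and !p2.
              branch 2.2.1.2 (add !(!p4 || (!p5 -> !p2)), !!p1):
                !(!p4 || (!p5 -> !p2)): α-rule — add !!p4, !(!p5 -> !p2).
                !(!p5 -> !p2): α-rule — add !p5, !!p2.
                ○ open, literals {p1=T, p2=T, p3=T, p4=T, p5=F}.
          branch 2.2.2 (add p5):
            ((!p4 || (!p5 -> !p2)) == !p1): β-rule — branch into (!p4 || (!p5 -> !p2)), !p1  //  !(!p4 || (!p5 -> !p2)), !!p1.
              branch 2.2.2.1 (add (!p4 || (!p5 -> !p2)), !p1):
                (!p4 || (!p5 -> !p2)): β-rule — branch into !p4  //  (!p5 -> !p2).
                  branch 2.2.2.1.1 (add !p4):
                    ○ open, literals {p1=F, p2=T, p4=F, p5=T}.
                  branch 2.2.2.1.2 (add (!p5 -> !p2)):
                    (!p5 -> !p2): β-rule — branch into !!p5  //  !p2.
                      branch 2.2.2.1.2.1 (add !!p5):
                        ○ open, literals {p1=F, p2=T, p5=T}.
                      branch 2.2.2.1.2.2 (add !p2):
                        × closes — contains both p2 and !p2.
              branch 2.2.2.2 (add !(!p4 || (!p5 -> !p2)), !!p1):
                !(!p4 || (!p5 -> !p2)): α-rule — add !!p4, !(!p5 -> !p2).
                !(!p5 -> !p2): α-rule — add !p5, !!p2.
                × closes — contains both p5 and !p5.
7 branches closed, 7 open.
Each open branch fixes some atoms; the unmentioned ones are free. Counting distinct full assignments: branch {p1=F, p2=T, p4=F, p5=F} (p3) contributes 2 new; branch {p1=T, p2=T, p4=T, p5=F} (p3) contributes 2 new; branch {p1=F, p2=T, p3=T, p4=F} (p5) contributes 1 new; branch {p1=F, p2=T, p3=T, p5=T} (p4) contributes 1 new; branch {p1=T, p2=T, p3=T, p4=T, p5=F} (none free) contributes 0 new; branch {p1=F, p2=T, p4=F, p5=T} (p3) contributes 1 new; branch {p1=F, p2=T, p5=T} (p3, p4) contributes 1 new. Total: 8.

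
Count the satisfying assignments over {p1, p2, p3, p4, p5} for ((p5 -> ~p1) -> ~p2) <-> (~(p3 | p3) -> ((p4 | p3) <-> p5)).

18

Initial set: {T (((p5 -> ~p1) -> ~p2) <-> (~(p3 | p3) -> ((p4 | p3) <-> p5)))}.
T (((p5 -> ~p1) -> ~p2) <-> (~(p3 | p3) -> ((p4 | p3) <-> p5))): β-rule — branch into T ((p5 -> ~p1) -> ~p2), T (~(p3 | p3) -> ((p4 | p3) <-> p5))  //  F ((p5 -> ~p1) -> ~p2), F (~(p3 | p3) -> ((p4 | p3) <-> p5)).
  branch 1 (add T ((p5 -> ~p1) -> ~p2), T (~(p3 | p3) -> ((p4 | p3) <-> p5))):
    T ((p5 -> ~p1) -> ~p2): β-rule — branch into F (p5 -> ~p1)  //  T ~p2.
      branch 1.1 (add F (p5 -> ~p1)):
        F (p5 -> ~p1): α-rule — add T p5, F ~p1.
        T (~(p3 | p3) -> ((p4 | p3) <-> p5)): β-rule — branch into F ~(p3 | p3)  //  T ((p4 | p3) <-> p5).
          branch 1.1.1 (add F ~(p3 | p3)):
            F ~(p3 | p3): β-rule — branch into T p3  //  T p3.
              branch 1.1.1.1 (add T p3):
                ○ open, literals {p1=1, p3=1, p5=1}.
              branch 1.1.1.2 (add T p3):
                ○ open, literals {p1=1, p3=1, p5=1}.
          branch 1.1.2 (add T ((p4 | p3) <-> p5)):
            T ((p4 | p3) <-> p5): β-rule — branch into T (p4 | p3), T p5  //  F (p4 | p3), F p5.
              branch 1.1.2.1 (add T (p4 | p3), T p5):
                T (p4 | p3): β-rule — branch into T p4  //  T p3.
                  branch 1.1.2.1.1 (add T p4):
                    ○ open, literals {p1=1, p4=1, p5=1}.
                  branch 1.1.2.1.2 (add T p3):
                    ○ open, literals {p1=1, p3=1, p5=1}.
              branch 1.1.2.2 (add F (p4 | p3), F p5):
                × closes — contains both p5 and ~p5.
      branch 1.2 (add T ~p2):
        T (~(p3 | p3) -> ((p4 | p3) <-> p5)): β-rule — branch into F ~(p3 | p3)  //  T ((p4 | p3) <-> p5).
          branch 1.2.1 (add F ~(p3 | p3)):
            F ~(p3 | p3): β-rule — branch into T p3  //  T p3.
              branch 1.2.1.1 (add T p3):
                ○ open, literals {p2=0, p3=1}.
              branch 1.2.1.2 (add T p3):
                ○ open, literals {p2=0, p3=1}.
          branch 1.2.2 (add T ((p4 | p3) <-> p5)):
            T ((p4 | p3) <-> p5): β-rule — branch into T (p4 | p3), T p5  //  F (p4 | p3), F p5.
              branch 1.2.2.1 (add T (p4 | p3), T p5):
                T (p4 | p3): β-rule — branch into T p4  //  T p3.
                  branch 1.2.2.1.1 (add T p4):
                    ○ open, literals {p2=0, p4=1, p5=1}.
                  branch 1.2.2.1.2 (add T p3):
                    ○ open, literals {p2=0, p3=1, p5=1}.
              branch 1.2.2.2 (add F (p4 | p3), F p5):
                F (p4 | p3): α-rule — add F p4, F p3.
                ○ open, literals {p2=0, p3=0, p4=0, p5=0}.
  branch 2 (add F ((p5 -> ~p1) -> ~p2), F (~(p3 | p3) -> ((p4 | p3) <-> p5))):
    F ((p5 -> ~p1) -> ~p2): α-rule — add T (p5 -> ~p1), F ~p2.
    F (~(p3 | p3) -> ((p4 | p3) <-> p5)): α-rule — add T ~(p3 | p3), F ((p4 | p3) <-> p5).
    T ~(p3 | p3): α-rule — add F p3, F p3.
    T (p5 -> ~p1): β-rule — branch into F p5  //  T ~p1.
      branch 2.1 (add F p5):
        F ((p4 | p3) <-> p5): β-rule — branch into T (p4 | p3), F p5  //  F (p4 | p3), T p5.
          branch 2.1.1 (add T (p4 | p3), F p5):
            T (p4 | p3): β-rule — branch into T p4  //  T p3.
              branch 2.1.1.1 (add T p4):
                ○ open, literals {p2=1, p3=0, p4=1, p5=0}.
              branch 2.1.1.2 (add T p3):
                × closes — contains both p3 and ~p3.
          branch 2.1.2 (add F (p4 | p3), T p5):
            × closes — contains both p5 and ~p5.
      branch 2.2 (add T ~p1):
        F ((p4 | p3) <-> p5): β-rule — branch into T (p4 | p3), F p5  //  F (p4 | p3), T p5.
          branch 2.2.1 (add T (p4 | p3), F p5):
            T (p4 | p3): β-rule — branch into T p4  //  T p3.
              branch 2.2.1.1 (add T p4):
                ○ open, literals {p1=0, p2=1, p3=0, p4=1, p5=0}.
              branch 2.2.1.2 (add T p3):
                × closes — contains both p3 and ~p3.
          branch 2.2.2 (add F (p4 | p3), T p5):
            F (p4 | p3): α-rule — add F p4, F p3.
            ○ open, literals {p1=0, p2=1, p3=0, p4=0, p5=1}.
4 branches closed, 12 open.
Each open branch fixes some atoms; the unmentioned ones are free. Counting distinct full assignments: branch {p1=1, p3=1, p5=1} (p2, p4) contributes 4 new; branch {p1=1, p3=1, p5=1} (p2, p4) contributes 0 new; branch {p1=1, p4=1, p5=1} (p2, p3) contributes 2 new; branch {p1=1, p3=1, p5=1} (p2, p4) contributes 0 new; branch {p2=0, p3=1} (p1, p4, p5) contributes 6 new; branch {p2=0, p3=1} (p1, p4, p5) contributes 0 new; branch {p2=0, p4=1, p5=1} (p1, p3) contributes 1 new; branch {p2=0, p3=1, p5=1} (p1, p4) contributes 0 new; branch {p2=0, p3=0, p4=0, p5=0} (p1) contributes 2 new; branch {p2=1, p3=0, p4=1, p5=0} (p1) contributes 2 new; branch {p1=0, p2=1, p3=0, p4=1, p5=0} (none free) contributes 0 new; branch {p1=0, p2=1, p3=0, p4=0, p5=1} (none free) contributes 1 new. Total: 18.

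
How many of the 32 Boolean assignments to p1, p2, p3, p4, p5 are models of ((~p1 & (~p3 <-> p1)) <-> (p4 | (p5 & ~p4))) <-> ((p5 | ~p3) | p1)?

Initial set: {(((~p1 & (~p3 <-> p1)) <-> (p4 | (p5 & ~p4))) <-> ((p5 | ~p3) | p1))}.
(((~p1 & (~p3 <-> p1)) <-> (p4 | (p5 & ~p4))) <-> ((p5 | ~p3) | p1)): β-rule — branch into ((~p1 & (~p3 <-> p1)) <-> (p4 | (p5 & ~p4))), ((p5 | ~p3) | p1)  //  ~((~p1 & (~p3 <-> p1)) <-> (p4 | (p5 & ~p4))), ~((p5 | ~p3) | p1).
  branch 1 (add ((~p1 & (~p3 <-> p1)) <-> (p4 | (p5 & ~p4))), ((p5 | ~p3) | p1)):
    ((~p1 & (~p3 <-> p1)) <-> (p4 | (p5 & ~p4))): β-rule — branch into (~p1 & (~p3 <-> p1)), (p4 | (p5 & ~p4))  //  ~(~p1 & (~p3 <-> p1)), ~(p4 | (p5 & ~p4)).
      branch 1.1 (add (~p1 & (~p3 <-> p1)), (p4 | (p5 & ~p4))):
        (~p1 & (~p3 <-> p1)): α-rule — add ~p1, (~p3 <-> p1).
        ((p5 | ~p3) | p1): β-rule — branch into (p5 | ~p3)  //  p1.
          branch 1.1.1 (add (p5 | ~p3)):
            (p4 | (p5 & ~p4)): β-rule — branch into p4  //  (p5 & ~p4).
              branch 1.1.1.1 (add p4):
                (~p3 <-> p1): β-rule — branch into ~p3, p1  //  ~~p3, ~p1.
                  branch 1.1.1.1.1 (add ~p3, p1):
                    × closes — contains both p1 and ~p1.
                  branch 1.1.1.1.2 (add ~~p3, ~p1):
                    (p5 | ~p3): β-rule — branch into p5  //  ~p3.
                      branch 1.1.1.1.2.1 (add p5):
                        ○ open, literals {p1=0, p3=1, p4=1, p5=1}.
                      branch 1.1.1.1.2.2 (add ~p3):
                        × closes — contains both p3 and ~p3.
              branch 1.1.1.2 (add (p5 & ~p4)):
                (p5 & ~p4): α-rule — add p5, ~p4.
                (~p3 <-> p1): β-rule — branch into ~p3, p1  //  ~~p3, ~p1.
                  branch 1.1.1.2.1 (add ~p3, p1):
                    × closes — contains both p1 and ~p1.
                  branch 1.1.1.2.2 (add ~~p3, ~p1):
                    (p5 | ~p3): β-rule — branch into p5  //  ~p3.
                      branch 1.1.1.2.2.1 (add p5):
                        ○ open, literals {p1=0, p3=1, p4=0, p5=1}.
                      branch 1.1.1.2.2.2 (add ~p3):
                        × closes — contains both p3 and ~p3.
          branch 1.1.2 (add p1):
            × closes — contains both p1 and ~p1.
      branch 1.2 (add ~(~p1 & (~p3 <-> p1)), ~(p4 | (p5 & ~p4))):
        ~(p4 | (p5 & ~p4)): α-rule — add ~p4, ~(p5 & ~p4).
        ((p5 | ~p3) | p1): β-rule — branch into (p5 | ~p3)  //  p1.
          branch 1.2.1 (add (p5 | ~p3)):
            ~(~p1 & (~p3 <-> p1)): β-rule — branch into ~~p1  //  ~(~p3 <-> p1).
              branch 1.2.1.1 (add ~~p1):
                ~(p5 & ~p4): β-rule — branch into ~p5  //  ~~p4.
                  branch 1.2.1.1.1 (add ~p5):
                    (p5 | ~p3): β-rule — branch into p5  //  ~p3.
                      branch 1.2.1.1.1.1 (add p5):
                        × closes — contains both p5 and ~p5.
                      branch 1.2.1.1.1.2 (add ~p3):
                        ○ open, literals {p1=1, p3=0, p4=0, p5=0}.
                  branch 1.2.1.1.2 (add ~~p4):
                    × closes — contains both p4 and ~p4.
              branch 1.2.1.2 (add ~(~p3 <-> p1)):
                ~(p5 & ~p4): β-rule — branch into ~p5  //  ~~p4.
                  branch 1.2.1.2.1 (add ~p5):
                    (p5 | ~p3): β-rule — branch into p5  //  ~p3.
                      branch 1.2.1.2.1.1 (add p5):
                        × closes — contains both p5 and ~p5.
                      branch 1.2.1.2.1.2 (add ~p3):
                        ~(~p3 <-> p1): β-rule — branch into ~p3, ~p1  //  ~~p3, p1.
                          branch 1.2.1.2.1.2.1 (add ~p3, ~p1):
                            ○ open, literals {p1=0, p3=0, p4=0, p5=0}.
                          branch 1.2.1.2.1.2.2 (add ~~p3, p1):
                            × closes — contains both p3 and ~p3.
                  branch 1.2.1.2.2 (add ~~p4):
                    × closes — contains both p4 and ~p4.
          branch 1.2.2 (add p1):
            ~(~p1 & (~p3 <-> p1)): β-rule — branch into ~~p1  //  ~(~p3 <-> p1).
              branch 1.2.2.1 (add ~~p1):
                ~(p5 & ~p4): β-rule — branch into ~p5  //  ~~p4.
                  branch 1.2.2.1.1 (add ~p5):
                    ○ open, literals {p1=1, p4=0, p5=0}.
                  branch 1.2.2.1.2 (add ~~p4):
                    × closes — contains both p4 and ~p4.
              branch 1.2.2.2 (add ~(~p3 <-> p1)):
                ~(p5 & ~p4): β-rule — branch into ~p5  //  ~~p4.
                  branch 1.2.2.2.1 (add ~p5):
                    ~(~p3 <-> p1): β-rule — branch into ~p3, ~p1  //  ~~p3, p1.
                      branch 1.2.2.2.1.1 (add ~p3, ~p1):
                        × closes — contains both p1 and ~p1.
                      branch 1.2.2.2.1.2 (add ~~p3, p1):
                        ○ open, literals {p1=1, p3=1, p4=0, p5=0}.
                  branch 1.2.2.2.2 (add ~~p4):
                    × closes — contains both p4 and ~p4.
  branch 2 (add ~((~p1 & (~p3 <-> p1)) <-> (p4 | (p5 & ~p4))), ~((p5 | ~p3) | p1)):
    ~((p5 | ~p3) | p1): α-rule — add ~(p5 | ~p3), ~p1.
    ~(p5 | ~p3): α-rule — add ~p5, ~~p3.
    ~((~p1 & (~p3 <-> p1)) <-> (p4 | (p5 & ~p4))): β-rule — branch into (~p1 & (~p3 <-> p1)), ~(p4 | (p5 & ~p4))  //  ~(~p1 & (~p3 <-> p1)), (p4 | (p5 & ~p4)).
      branch 2.1 (add (~p1 & (~p3 <-> p1)), ~(p4 | (p5 & ~p4))):
        (~p1 & (~p3 <-> p1)): α-rule — add ~p1, (~p3 <-> p1).
        ~(p4 | (p5 & ~p4)): α-rule — add ~p4, ~(p5 & ~p4).
        (~p3 <-> p1): β-rule — branch into ~p3, p1  //  ~~p3, ~p1.
          branch 2.1.1 (add ~p3, p1):
            × closes — contains both p3 and ~p3.
          branch 2.1.2 (add ~~p3, ~p1):
            ~(p5 & ~p4): β-rule — branch into ~p5  //  ~~p4.
              branch 2.1.2.1 (add ~p5):
                ○ open, literals {p1=0, p3=1, p4=0, p5=0}.
              branch 2.1.2.2 (add ~~p4):
                × closes — contains both p4 and ~p4.
      branch 2.2 (add ~(~p1 & (~p3 <-> p1)), (p4 | (p5 & ~p4))):
        ~(~p1 & (~p3 <-> p1)): β-rule — branch into ~~p1  //  ~(~p3 <-> p1).
          branch 2.2.1 (add ~~p1):
            × closes — contains both p1 and ~p1.
          branch 2.2.2 (add ~(~p3 <-> p1)):
            (p4 | (p5 & ~p4)): β-rule — branch into p4  //  (p5 & ~p4).
              branch 2.2.2.1 (add p4):
                ~(~p3 <-> p1): β-rule — branch into ~p3, ~p1  //  ~~p3, p1.
                  branch 2.2.2.1.1 (add ~p3, ~p1):
                    × closes — contains both p3 and ~p3.
                  branch 2.2.2.1.2 (add ~~p3, p1):
                    × closes — contains both p1 and ~p1.
              branch 2.2.2.2 (add (p5 & ~p4)):
                (p5 & ~p4): α-rule — add p5, ~p4.
                × closes — contains both p5 and ~p5.
19 branches closed, 7 open.
Each open branch fixes some atoms; the unmentioned ones are free. Counting distinct full assignments: branch {p1=0, p3=1, p4=1, p5=1} (p2) contributes 2 new; branch {p1=0, p3=1, p4=0, p5=1} (p2) contributes 2 new; branch {p1=1, p3=0, p4=0, p5=0} (p2) contributes 2 new; branch {p1=0, p3=0, p4=0, p5=0} (p2) contributes 2 new; branch {p1=1, p4=0, p5=0} (p2, p3) contributes 2 new; branch {p1=1, p3=1, p4=0, p5=0} (p2) contributes 0 new; branch {p1=0, p3=1, p4=0, p5=0} (p2) contributes 2 new. Total: 12.

12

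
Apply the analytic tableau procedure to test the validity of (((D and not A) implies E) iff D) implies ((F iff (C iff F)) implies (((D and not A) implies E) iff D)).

Valid

Assume the negation and expand:
Initial set: {F ((((D and not A) implies E) iff D) implies ((F iff (C iff F)) implies (((D and not A) implies E) iff D)))}.
F ((((D and not A) implies E) iff D) implies ((F iff (C iff F)) implies (((D and not A) implies E) iff D))): α-rule — add T (((D and not A) implies E) iff D), F ((F iff (C iff F)) implies (((D and not A) implies E) iff D)).
F ((F iff (C iff F)) implies (((D and not A) implies E) iff D)): α-rule — add T (F iff (C iff F)), F (((D and not A) implies E) iff D).
T (((D and not A) implies E) iff D): β-rule — branch into T ((D and not A) implies E), T D  //  F ((D and not A) implies E), F D.
  branch 1 (add T ((D and not A) implies E), T D):
    T (F iff (C iff F)): β-rule — branch into T F, T (C iff F)  //  F F, F (C iff F).
      branch 1.1 (add T F, T (C iff F)):
        F (((D and not A) implies E) iff D): β-rule — branch into T ((D and not A) implies E), F D  //  F ((D and not A) implies E), T D.
          branch 1.1.1 (add T ((D and not A) implies E), F D):
            × closes — contains both D and not D.
          branch 1.1.2 (add F ((D and not A) implies E), T D):
            F ((D and not A) implies E): α-rule — add T (D and not A), F E.
            T (D and not A): α-rule — add T D, T not A.
            T ((D and not A) implies E): β-rule — branch into F (D and not A)  //  T E.
              branch 1.1.2.1 (add F (D and not A)):
                T (C iff F): β-rule — branch into T C, T F  //  F C, F F.
                  branch 1.1.2.1.1 (add T C, T F):
                    F (D and not A): β-rule — branch into F D  //  F not A.
                      branch 1.1.2.1.1.1 (add F D):
                        × closes — contains both D and not D.
                      branch 1.1.2.1.1.2 (add F not A):
                        × closes — contains both A and not A.
                  branch 1.1.2.1.2 (add F C, F F):
                    × closes — contains both F and not F.
              branch 1.1.2.2 (add T E):
                × closes — contains both E and not E.
      branch 1.2 (add F F, F (C iff F)):
        F (((D and not A) implies E) iff D): β-rule — branch into T ((D and not A) implies E), F D  //  F ((D and not A) implies E), T D.
          branch 1.2.1 (add T ((D and not A) implies E), F D):
            × closes — contains both D and not D.
          branch 1.2.2 (add F ((D and not A) implies E), T D):
            F ((D and not A) implies E): α-rule — add T (D and not A), F E.
            T (D and not A): α-rule — add T D, T not A.
            T ((D and not A) implies E): β-rule — branch into F (D and not A)  //  T E.
              branch 1.2.2.1 (add F (D and not A)):
                F (C iff F): β-rule — branch into T C, F F  //  F C, T F.
                  branch 1.2.2.1.1 (add T C, F F):
                    F (D and not A): β-rule — branch into F D  //  F not A.
                      branch 1.2.2.1.1.1 (add F D):
                        × closes — contains both D and not D.
                      branch 1.2.2.1.1.2 (add F not A):
                        × closes — contains both A and not A.
                  branch 1.2.2.1.2 (add F C, T F):
                    × closes — contains both F and not F.
              branch 1.2.2.2 (add T E):
                × closes — contains both E and not E.
  branch 2 (add F ((D and not A) implies E), F D):
    F ((D and not A) implies E): α-rule — add T (D and not A), F E.
    T (D and not A): α-rule — add T D, T not A.
    × closes — contains both D and not D.
All 11 branches close.
Every branch closed, so the negation is unsatisfiable and the formula is valid.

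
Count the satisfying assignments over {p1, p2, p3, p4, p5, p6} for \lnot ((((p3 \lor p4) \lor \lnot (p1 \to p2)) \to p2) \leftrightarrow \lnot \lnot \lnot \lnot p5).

32

Initial set: {\lnot ((((p3 \lor p4) \lor \lnot (p1 \to p2)) \to p2) \leftrightarrow \lnot \lnot \lnot \lnot p5)}.
\lnot ((((p3 \lor p4) \lor \lnot (p1 \to p2)) \to p2) \leftrightarrow \lnot \lnot \lnot \lnot p5): β-rule — branch into (((p3 \lor p4) \lor \lnot (p1 \to p2)) \to p2), \lnot \lnot \lnot \lnot \lnot p5  //  \lnot (((p3 \lor p4) \lor \lnot (p1 \to p2)) \to p2), \lnot \lnot \lnot \lnot p5.
  branch 1 (add (((p3 \lor p4) \lor \lnot (p1 \to p2)) \to p2), \lnot \lnot \lnot \lnot \lnot p5):
    \lnot \lnot \lnot \lnot \lnot p5: drop double negation, giving \lnot \lnot \lnot p5.
    \lnot \lnot \lnot p5: drop double negation, giving \lnot p5.
    (((p3 \lor p4) \lor \lnot (p1 \to p2)) \to p2): β-rule — branch into \lnot ((p3 \lor p4) \lor \lnot (p1 \to p2))  //  p2.
      branch 1.1 (add \lnot ((p3 \lor p4) \lor \lnot (p1 \to p2))):
        \lnot ((p3 \lor p4) \lor \lnot (p1 \to p2)): α-rule — add \lnot (p3 \lor p4), \lnot \lnot (p1 \to p2).
        \lnot (p3 \lor p4): α-rule — add \lnot p3, \lnot p4.
        \lnot \lnot (p1 \to p2): β-rule — branch into \lnot p1  //  p2.
          branch 1.1.1 (add \lnot p1):
            ○ open, literals {p1=F, p3=F, p4=F, p5=F}.
          branch 1.1.2 (add p2):
            ○ open, literals {p2=T, p3=F, p4=F, p5=F}.
      branch 1.2 (add p2):
        ○ open, literals {p2=T, p5=F}.
  branch 2 (add \lnot (((p3 \lor p4) \lor \lnot (p1 \to p2)) \to p2), \lnot \lnot \lnot \lnot p5):
    \lnot (((p3 \lor p4) \lor \lnot (p1 \to p2)) \to p2): α-rule — add ((p3 \lor p4) \lor \lnot (p1 \to p2)), \lnot p2.
    \lnot \lnot \lnot \lnot p5: drop double negation, giving \lnot \lnot p5.
    \lnot \lnot p5: drop double negation, giving p5.
    ((p3 \lor p4) \lor \lnot (p1 \to p2)): β-rule — branch into (p3 \lor p4)  //  \lnot (p1 \to p2).
      branch 2.1 (add (p3 \lor p4)):
        (p3 \lor p4): β-rule — branch into p3  //  p4.
          branch 2.1.1 (add p3):
            ○ open, literals {p2=F, p3=T, p5=T}.
          branch 2.1.2 (add p4):
            ○ open, literals {p2=F, p4=T, p5=T}.
      branch 2.2 (add \lnot (p1 \to p2)):
        \lnot (p1 \to p2): α-rule — add p1, \lnot p2.
        ○ open, literals {p1=T, p2=F, p5=T}.
0 branches closed, 6 open.
Each open branch fixes some atoms; the unmentioned ones are free. Counting distinct full assignments: branch {p1=F, p3=F, p4=F, p5=F} (p2, p6) contributes 4 new; branch {p2=T, p3=F, p4=F, p5=F} (p1, p6) contributes 2 new; branch {p2=T, p5=F} (p1, p3, p4, p6) contributes 12 new; branch {p2=F, p3=T, p5=T} (p1, p4, p6) contributes 8 new; branch {p2=F, p4=T, p5=T} (p1, p3, p6) contributes 4 new; branch {p1=T, p2=F, p5=T} (p3, p4, p6) contributes 2 new. Total: 32.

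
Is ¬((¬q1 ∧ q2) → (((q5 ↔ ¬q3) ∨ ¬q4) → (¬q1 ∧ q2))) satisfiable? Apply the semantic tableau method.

Unsatisfiable

Initial set: {¬((¬q1 ∧ q2) → (((q5 ↔ ¬q3) ∨ ¬q4) → (¬q1 ∧ q2)))}.
¬((¬q1 ∧ q2) → (((q5 ↔ ¬q3) ∨ ¬q4) → (¬q1 ∧ q2))): α-rule — add (¬q1 ∧ q2), ¬(((q5 ↔ ¬q3) ∨ ¬q4) → (¬q1 ∧ q2)).
(¬q1 ∧ q2): α-rule — add ¬q1, q2.
¬(((q5 ↔ ¬q3) ∨ ¬q4) → (¬q1 ∧ q2)): α-rule — add ((q5 ↔ ¬q3) ∨ ¬q4), ¬(¬q1 ∧ q2).
((q5 ↔ ¬q3) ∨ ¬q4): β-rule — branch into (q5 ↔ ¬q3)  //  ¬q4.
  branch 1 (add (q5 ↔ ¬q3)):
    ¬(¬q1 ∧ q2): β-rule — branch into ¬¬q1  //  ¬q2.
      branch 1.1 (add ¬¬q1):
        × closes — contains both q1 and ¬q1.
      branch 1.2 (add ¬q2):
        × closes — contains both q2 and ¬q2.
  branch 2 (add ¬q4):
    ¬(¬q1 ∧ q2): β-rule — branch into ¬¬q1  //  ¬q2.
      branch 2.1 (add ¬¬q1):
        × closes — contains both q1 and ¬q1.
      branch 2.2 (add ¬q2):
        × closes — contains both q2 and ¬q2.
All 4 branches close.
Every branch closed; the formula is unsatisfiable.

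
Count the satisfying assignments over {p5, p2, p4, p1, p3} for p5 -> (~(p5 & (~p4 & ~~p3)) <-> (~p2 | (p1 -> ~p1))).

Initial set: {T (p5 -> (~(p5 & (~p4 & ~~p3)) <-> (~p2 | (p1 -> ~p1))))}.
T (p5 -> (~(p5 & (~p4 & ~~p3)) <-> (~p2 | (p1 -> ~p1)))): β-rule — branch into F p5  //  T (~(p5 & (~p4 & ~~p3)) <-> (~p2 | (p1 -> ~p1))).
  branch 1 (add F p5):
    ○ open, literals {p5=false}.
  branch 2 (add T (~(p5 & (~p4 & ~~p3)) <-> (~p2 | (p1 -> ~p1)))):
    T (~(p5 & (~p4 & ~~p3)) <-> (~p2 | (p1 -> ~p1))): β-rule — branch into T ~(p5 & (~p4 & ~~p3)), T (~p2 | (p1 -> ~p1))  //  F ~(p5 & (~p4 & ~~p3)), F (~p2 | (p1 -> ~p1)).
      branch 2.1 (add T ~(p5 & (~p4 & ~~p3)), T (~p2 | (p1 -> ~p1))):
        T ~(p5 & (~p4 & ~~p3)): β-rule — branch into F p5  //  F (~p4 & ~~p3).
          branch 2.1.1 (add F p5):
            T (~p2 | (p1 -> ~p1)): β-rule — branch into T ~p2  //  T (p1 -> ~p1).
              branch 2.1.1.1 (add T ~p2):
                ○ open, literals {p2=false, p5=false}.
              branch 2.1.1.2 (add T (p1 -> ~p1)):
                T (p1 -> ~p1): β-rule — branch into F p1  //  T ~p1.
                  branch 2.1.1.2.1 (add F p1):
                    ○ open, literals {p1=false, p5=false}.
                  branch 2.1.1.2.2 (add T ~p1):
                    ○ open, literals {p1=false, p5=false}.
          branch 2.1.2 (add F (~p4 & ~~p3)):
            T (~p2 | (p1 -> ~p1)): β-rule — branch into T ~p2  //  T (p1 -> ~p1).
              branch 2.1.2.1 (add T ~p2):
                F (~p4 & ~~p3): β-rule — branch into F ~p4  //  F ~~p3.
                  branch 2.1.2.1.1 (add F ~p4):
                    ○ open, literals {p2=false, p4=true}.
                  branch 2.1.2.1.2 (add F ~~p3):
                    F ~~p3: drop double negation, giving F p3.
                    ○ open, literals {p2=false, p3=false}.
              branch 2.1.2.2 (add T (p1 -> ~p1)):
                F (~p4 & ~~p3): β-rule — branch into F ~p4  //  F ~~p3.
                  branch 2.1.2.2.1 (add F ~p4):
                    T (p1 -> ~p1): β-rule — branch into F p1  //  T ~p1.
                      branch 2.1.2.2.1.1 (add F p1):
                        ○ open, literals {p1=false, p4=true}.
                      branch 2.1.2.2.1.2 (add T ~p1):
                        ○ open, literals {p1=false, p4=true}.
                  branch 2.1.2.2.2 (add F ~~p3):
                    F ~~p3: drop double negation, giving F p3.
                    T (p1 -> ~p1): β-rule — branch into F p1  //  T ~p1.
                      branch 2.1.2.2.2.1 (add F p1):
                        ○ open, literals {p1=false, p3=false}.
                      branch 2.1.2.2.2.2 (add T ~p1):
                        ○ open, literals {p1=false, p3=false}.
      branch 2.2 (add F ~(p5 & (~p4 & ~~p3)), F (~p2 | (p1 -> ~p1))):
        F ~(p5 & (~p4 & ~~p3)): α-rule — add T p5, T (~p4 & ~~p3).
        F (~p2 | (p1 -> ~p1)): α-rule — add F ~p2, F (p1 -> ~p1).
        T (~p4 & ~~p3): α-rule — add T ~p4, T ~~p3.
        F (p1 -> ~p1): α-rule — add T p1, F ~p1.
        T ~~p3: drop double negation, giving T p3.
        ○ open, literals {p1=true, p2=true, p3=true, p4=false, p5=true}.
0 branches closed, 11 open.
Each open branch fixes some atoms; the unmentioned ones are free. Counting distinct full assignments: branch {p5=false} (p2, p4, p1, p3) contributes 16 new; branch {p2=false, p5=false} (p4, p1, p3) contributes 0 new; branch {p1=false, p5=false} (p2, p4, p3) contributes 0 new; branch {p1=false, p5=false} (p2, p4, p3) contributes 0 new; branch {p2=false, p4=true} (p5, p1, p3) contributes 4 new; branch {p2=false, p3=false} (p5, p4, p1) contributes 2 new; branch {p1=false, p4=true} (p5, p2, p3) contributes 2 new; branch {p1=false, p4=true} (p5, p2, p3) contributes 0 new; branch {p1=false, p3=false} (p5, p2, p4) contributes 1 new; branch {p1=false, p3=false} (p5, p2, p4) contributes 0 new; branch {p1=true, p2=true, p3=true, p4=false, p5=true} (none free) contributes 1 new. Total: 26.

26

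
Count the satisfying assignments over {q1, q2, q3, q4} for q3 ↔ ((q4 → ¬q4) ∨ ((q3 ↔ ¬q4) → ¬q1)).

Initial set: {(q3 ↔ ((q4 → ¬q4) ∨ ((q3 ↔ ¬q4) → ¬q1)))}.
(q3 ↔ ((q4 → ¬q4) ∨ ((q3 ↔ ¬q4) → ¬q1))): β-rule — branch into q3, ((q4 → ¬q4) ∨ ((q3 ↔ ¬q4) → ¬q1))  //  ¬q3, ¬((q4 → ¬q4) ∨ ((q3 ↔ ¬q4) → ¬q1)).
  branch 1 (add q3, ((q4 → ¬q4) ∨ ((q3 ↔ ¬q4) → ¬q1))):
    ((q4 → ¬q4) ∨ ((q3 ↔ ¬q4) → ¬q1)): β-rule — branch into (q4 → ¬q4)  //  ((q3 ↔ ¬q4) → ¬q1).
      branch 1.1 (add (q4 → ¬q4)):
        (q4 → ¬q4): β-rule — branch into ¬q4  //  ¬q4.
          branch 1.1.1 (add ¬q4):
            ○ open, literals {q3=1, q4=0}.
          branch 1.1.2 (add ¬q4):
            ○ open, literals {q3=1, q4=0}.
      branch 1.2 (add ((q3 ↔ ¬q4) → ¬q1)):
        ((q3 ↔ ¬q4) → ¬q1): β-rule — branch into ¬(q3 ↔ ¬q4)  //  ¬q1.
          branch 1.2.1 (add ¬(q3 ↔ ¬q4)):
            ¬(q3 ↔ ¬q4): β-rule — branch into q3, ¬¬q4  //  ¬q3, ¬q4.
              branch 1.2.1.1 (add q3, ¬¬q4):
                ○ open, literals {q3=1, q4=1}.
              branch 1.2.1.2 (add ¬q3, ¬q4):
                × closes — contains both q3 and ¬q3.
          branch 1.2.2 (add ¬q1):
            ○ open, literals {q1=0, q3=1}.
  branch 2 (add ¬q3, ¬((q4 → ¬q4) ∨ ((q3 ↔ ¬q4) → ¬q1))):
    ¬((q4 → ¬q4) ∨ ((q3 ↔ ¬q4) → ¬q1)): α-rule — add ¬(q4 → ¬q4), ¬((q3 ↔ ¬q4) → ¬q1).
    ¬(q4 → ¬q4): α-rule — add q4, ¬¬q4.
    ¬((q3 ↔ ¬q4) → ¬q1): α-rule — add (q3 ↔ ¬q4), ¬¬q1.
    (q3 ↔ ¬q4): β-rule — branch into q3, ¬q4  //  ¬q3, ¬¬q4.
      branch 2.1 (add q3, ¬q4):
        × closes — contains both q3 and ¬q3.
      branch 2.2 (add ¬q3, ¬¬q4):
        ○ open, literals {q1=1, q3=0, q4=1}.
2 branches closed, 5 open.
Each open branch fixes some atoms; the unmentioned ones are free. Counting distinct full assignments: branch {q3=1, q4=0} (q1, q2) contributes 4 new; branch {q3=1, q4=0} (q1, q2) contributes 0 new; branch {q3=1, q4=1} (q1, q2) contributes 4 new; branch {q1=0, q3=1} (q2, q4) contributes 0 new; branch {q1=1, q3=0, q4=1} (q2) contributes 2 new. Total: 10.

10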